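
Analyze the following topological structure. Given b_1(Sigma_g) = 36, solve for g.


For a closed orientable surface: b_1 = 2g.
36 = 2g
g = 36 / 2 = 18

18


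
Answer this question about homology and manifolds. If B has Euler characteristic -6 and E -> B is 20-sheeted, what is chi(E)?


For a finite covering: chi(E) = (number of sheets) * chi(B).
chi(E) = 20 * (-6) = -120

-120


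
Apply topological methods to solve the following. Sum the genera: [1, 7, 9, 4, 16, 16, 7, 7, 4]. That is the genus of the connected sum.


Genus is additive under connected sum of orientable surfaces.
g = 1 + 7 + 9 + 4 + 16 + 16 + 7 + 7 + 4 = 71

71


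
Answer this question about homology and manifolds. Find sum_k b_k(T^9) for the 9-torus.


b_k(T^9) = C(9,k), so the sum over k is sum_k C(9,k) = 2^9.
Total = 2^9 = 512

512


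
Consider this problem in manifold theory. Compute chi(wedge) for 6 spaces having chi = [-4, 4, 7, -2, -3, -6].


chi(A v B) = chi(A) + chi(B) - 1 (one point identified).
For 6 spaces: chi = (sum chi_i) - (6 - 1).
sum = -4; chi = -4 - 5 = -9

-9


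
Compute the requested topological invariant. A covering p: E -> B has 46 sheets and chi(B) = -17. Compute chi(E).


For a finite covering: chi(E) = (number of sheets) * chi(B).
chi(E) = 46 * (-17) = -782

-782


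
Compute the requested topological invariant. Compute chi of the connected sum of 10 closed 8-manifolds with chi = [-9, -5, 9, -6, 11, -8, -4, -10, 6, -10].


For n-manifolds: chi(A#B) = chi(A) + chi(B) - chi(S^8).
chi(S^8) = 1 + (-1)^8 = 2.
chi(#) = (sum chi_i) - (10-1)*chi(S^8) = -26 - 9*2 = -44

-44


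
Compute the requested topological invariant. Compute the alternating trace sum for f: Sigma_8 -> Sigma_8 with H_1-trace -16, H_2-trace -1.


L(f) = tr(f_0*) - tr(f_1*) + tr(f_2*).
= 1 - (-16) + (-1)
= 16

16


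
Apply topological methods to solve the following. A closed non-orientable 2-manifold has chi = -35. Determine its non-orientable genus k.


chi = 2 - k for closed non-orientable surfaces with k crosscaps.
-35 = 2 - k
k = 2 - (-35) = 37

37


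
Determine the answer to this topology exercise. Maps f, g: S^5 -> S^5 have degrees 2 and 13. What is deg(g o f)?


Degree is multiplicative under composition: deg(g o f) = deg(g) * deg(f).
= 13 * 2 = 26

26


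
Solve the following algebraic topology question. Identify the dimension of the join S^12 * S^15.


Join of spheres: S^m * S^n = S^{m+n+1}.
dim = 12 + 15 + 1 = 28

28


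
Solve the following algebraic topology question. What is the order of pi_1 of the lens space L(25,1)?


pi_1(L(p,q)) = Z/pZ for any q coprime to p.
|pi_1(L(25,1))| = 25

25


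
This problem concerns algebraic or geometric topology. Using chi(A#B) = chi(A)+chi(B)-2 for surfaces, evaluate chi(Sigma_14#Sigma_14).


chi(Sigma_14) = 2 - 2*14 = -26
chi(Sigma_14) = 2 - 2*14 = -26
For surfaces: chi(A#B) = chi(A) + chi(B) - 2.
chi = -26 + -26 - 2 = -54

-54


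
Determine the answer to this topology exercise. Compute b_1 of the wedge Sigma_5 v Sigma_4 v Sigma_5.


For a wedge X v Y: reduced H_k(X v Y) = H_k(X) + H_k(Y).
Each Sigma_g contributes b_1 = 2g.
b_1 = 10 + 8 + 10 = 28

28


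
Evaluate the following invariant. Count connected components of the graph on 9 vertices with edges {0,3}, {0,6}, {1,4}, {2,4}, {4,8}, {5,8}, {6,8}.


Run DFS/union-find over 9 vertices.
V = 9, E = 7.
Number of components = 2

2


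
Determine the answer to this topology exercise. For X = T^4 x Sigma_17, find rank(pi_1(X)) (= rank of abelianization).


pi_1(A x B) = pi_1(A) x pi_1(B); rank of abelianization = b_1.
b_1(T^4) = 4, b_1(Sigma_17) = 2*17 = 34.
b_1(product) = 4 + 34 = 38

38


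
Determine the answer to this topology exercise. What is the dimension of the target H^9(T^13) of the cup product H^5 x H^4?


Cup product: H^p x H^q -> H^{p+q}; here p+q = 5+4 = 9.
rank H^k(T^n) = C(n,k).
C(13,9) = 715

715


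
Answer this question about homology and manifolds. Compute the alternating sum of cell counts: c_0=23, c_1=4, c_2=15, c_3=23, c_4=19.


chi = sum_k (-1)^k c_k.
= (-1)^0*23 + (-1)^1*4 + (-1)^2*15 + (-1)^3*23 + (-1)^4*19
= (23) + (-4) + (15) + (-23) + (19)
= 30

30


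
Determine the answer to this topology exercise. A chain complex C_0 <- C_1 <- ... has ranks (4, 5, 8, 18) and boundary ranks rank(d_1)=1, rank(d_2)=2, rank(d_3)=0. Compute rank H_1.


rank H_k = rank(ker d_k) - rank(im d_{k+1}).
rank(ker d_1) = rank(C_1) - rank(d_1) = 5 - 1 = 4.
rank(im d_{1+1}) = 2.
rank H_1 = 4 - 2 = 2

2


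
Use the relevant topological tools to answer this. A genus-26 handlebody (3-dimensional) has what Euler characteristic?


A genus-g handlebody deformation retracts to a wedge of g circles.
chi(vee_g S^1) = 1 - g.
chi(H_26) = 1 - 26 = -25

-25


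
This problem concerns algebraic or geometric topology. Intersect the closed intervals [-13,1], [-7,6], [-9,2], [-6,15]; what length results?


Intersection = [max(a_i), min(b_i)] = [-6, 1].
Length = 1 - -6 = 7

7


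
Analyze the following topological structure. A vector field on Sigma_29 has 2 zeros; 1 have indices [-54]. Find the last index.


Poincare-Hopf: sum of indices = chi(M).
chi(Sigma_29) = 2 - 2*29 = -56.
Sum of known indices = -54.
x = chi - (sum known) = -56 - (-54) = -2

-2


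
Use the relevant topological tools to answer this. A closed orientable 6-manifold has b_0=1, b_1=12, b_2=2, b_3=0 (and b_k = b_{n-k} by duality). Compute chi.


By Poincare duality b_k = b_{6-k}, so full Betti numbers: b_0=1, b_1=12, b_2=2, b_3=0, b_4=2, b_5=12, b_6=1.
chi = sum (-1)^k b_k = -18

-18


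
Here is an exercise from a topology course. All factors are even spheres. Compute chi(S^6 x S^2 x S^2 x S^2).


chi is multiplicative: chi(X x Y) = chi(X) chi(Y).
Each even-dim sphere has chi = 2. There are 4 factors.
chi = 2^4 = 16

16


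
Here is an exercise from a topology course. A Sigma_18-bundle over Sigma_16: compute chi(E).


For a fiber bundle F -> E -> B (with CW structure): chi(E) = chi(B) * chi(F).
chi(Sigma_16) = -30, chi(Sigma_18) = -34.
chi(E) = (-30) * (-34) = 1020

1020


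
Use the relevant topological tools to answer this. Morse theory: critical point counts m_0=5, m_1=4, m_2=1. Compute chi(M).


Morse theory: chi(M) = sum_k (-1)^k m_k where m_k = #(index-k critical points).
= (5) + (-4) + (1) = 2

2


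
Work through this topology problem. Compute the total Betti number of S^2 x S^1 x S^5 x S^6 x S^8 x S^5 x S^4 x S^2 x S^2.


Total Betti number is multiplicative under products.
Each S^d (d>=1) has total Betti number 2.
There are 9 sphere factors.
Total = 2^9 = 512

512


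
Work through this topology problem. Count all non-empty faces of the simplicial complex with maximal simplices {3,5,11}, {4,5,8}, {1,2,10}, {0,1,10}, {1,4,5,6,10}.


Each maximal simplex on m vertices has 2^m - 1 nonempty faces.
Take the union (dedupe shared faces).
Total distinct faces = 49

49


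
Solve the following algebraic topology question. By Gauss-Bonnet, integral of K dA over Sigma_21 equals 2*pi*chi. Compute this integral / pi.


Gauss-Bonnet: integral K dA = 2*pi*chi(M).
chi(Sigma_21) = 2 - 2*21 = -40.
(integral K dA)/pi = 2*chi = 2*(-40) = -80

-80


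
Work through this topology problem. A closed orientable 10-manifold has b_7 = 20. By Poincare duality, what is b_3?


Poincare duality for closed orientable n-manifolds: b_k = b_{n-k}.
Here n = 10, so b_3 = b_7 = 20

20


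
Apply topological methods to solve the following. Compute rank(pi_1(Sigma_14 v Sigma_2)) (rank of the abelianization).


For a wedge: H_1(A v B) = H_1(A) + H_1(B).
b_1(Sigma_14) = 28, b_1(Sigma_2) = 4.
b_1 = 28 + 4 = 32

32


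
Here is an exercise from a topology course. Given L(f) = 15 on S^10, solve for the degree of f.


L(f) = 1 + (-1)^10 deg(f) on S^10.
15 = 1 + (-1)^10 * deg(f)
(-1)^10 * deg(f) = 14
deg(f) = 14

14


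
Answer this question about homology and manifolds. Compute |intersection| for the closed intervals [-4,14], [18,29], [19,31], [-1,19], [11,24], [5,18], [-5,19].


Intersection = [max(a_i), min(b_i)] = [19, 14].
Since 19 > 14, the intersection is empty.
Length = 0

0


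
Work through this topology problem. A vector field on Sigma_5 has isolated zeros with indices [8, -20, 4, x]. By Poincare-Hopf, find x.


Poincare-Hopf: sum of indices = chi(M).
chi(Sigma_5) = 2 - 2*5 = -8.
Sum of known indices = -8.
x = chi - (sum known) = -8 - (-8) = 0

0


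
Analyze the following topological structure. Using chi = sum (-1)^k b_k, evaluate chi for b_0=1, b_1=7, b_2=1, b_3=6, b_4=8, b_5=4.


chi = sum_k (-1)^k b_k.
= (1) + (-7) + (1) + (-6) + (8) + (-4)
= -7

-7


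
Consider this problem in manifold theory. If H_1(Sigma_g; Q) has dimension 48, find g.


For a closed orientable surface: b_1 = 2g.
48 = 2g
g = 48 / 2 = 24

24


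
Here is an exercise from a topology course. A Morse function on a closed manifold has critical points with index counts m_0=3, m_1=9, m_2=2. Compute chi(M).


Morse theory: chi(M) = sum_k (-1)^k m_k where m_k = #(index-k critical points).
= (3) + (-9) + (2) = -4

-4


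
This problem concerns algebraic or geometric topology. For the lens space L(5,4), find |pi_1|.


pi_1(L(p,q)) = Z/pZ for any q coprime to p.
|pi_1(L(5,4))| = 5

5


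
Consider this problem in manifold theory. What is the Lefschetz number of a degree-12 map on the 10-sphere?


On S^10: L(f) = tr(f_0*) + (-1)^10 tr(f_10*) = 1 + (-1)^10 * deg(f).
L(f) = 1 + (-1)^10 * 12 = 1 + 12 = 13

13


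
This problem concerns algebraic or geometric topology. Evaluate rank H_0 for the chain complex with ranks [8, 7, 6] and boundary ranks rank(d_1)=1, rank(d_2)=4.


rank H_k = rank(ker d_k) - rank(im d_{k+1}).
rank(ker d_0) = rank(C_0) - rank(d_0) = 8 - 0 = 8.
rank(im d_{0+1}) = 1.
rank H_0 = 8 - 1 = 7

7


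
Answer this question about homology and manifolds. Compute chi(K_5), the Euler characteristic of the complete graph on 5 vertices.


K_5: V = 5, E = C(5,2) = 10.
chi = V - E = 5 - 10 = -5

-5


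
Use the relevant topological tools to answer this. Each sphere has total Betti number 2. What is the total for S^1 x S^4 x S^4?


Total Betti number is multiplicative under products.
Each S^d (d>=1) has total Betti number 2.
There are 3 sphere factors.
Total = 2^3 = 8

8


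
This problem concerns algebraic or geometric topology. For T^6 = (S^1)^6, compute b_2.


By the Kunneth formula, b_k(T^n) = C(n,k).
b_2(T^6) = C(6,2).
C(6,2) = 6!/(2!*4!) = 15

15


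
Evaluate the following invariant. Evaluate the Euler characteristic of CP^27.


CP^27 has one cell in each even dimension 0, 2, ..., 2*27 (27+1 cells total).
All cells are even-dimensional, so chi = number of cells.
chi = 27 + 1 = 28

28


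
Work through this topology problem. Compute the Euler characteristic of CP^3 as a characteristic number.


For any closed oriented manifold, <e(TM),[M]> = chi(M).
chi(CP^3) = 3+1 = 4

4


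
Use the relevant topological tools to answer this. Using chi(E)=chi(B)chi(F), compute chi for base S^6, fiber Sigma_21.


chi(S^6) = 2 (n even), chi(Sigma_21) = 2 - 2*21 = -40.
chi(E) = 2 * (-40) = -80

-80


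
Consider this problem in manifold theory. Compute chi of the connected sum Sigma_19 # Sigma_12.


chi(Sigma_19) = 2 - 2*19 = -36
chi(Sigma_12) = 2 - 2*12 = -22
For surfaces: chi(A#B) = chi(A) + chi(B) - 2.
chi = -36 + -22 - 2 = -60

-60


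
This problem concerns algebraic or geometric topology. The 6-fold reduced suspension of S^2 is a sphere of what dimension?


Each suspension raises dimension by 1: Sigma S^n = S^{n+1}.
Sigma^6 S^2 = S^{2+6} = S^8

8


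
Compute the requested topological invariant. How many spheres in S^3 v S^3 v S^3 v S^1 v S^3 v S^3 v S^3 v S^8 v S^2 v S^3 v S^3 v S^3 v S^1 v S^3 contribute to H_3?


For a wedge of spheres, H_k (k>0) is free on one generator per sphere of dimension k.
Spheres of dimension 3: count = 10.
b_3 = 10

10


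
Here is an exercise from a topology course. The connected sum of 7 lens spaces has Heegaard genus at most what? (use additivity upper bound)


Heegaard genus satisfies g(A#B) <= g(A) + g(B).
Each lens space has g = 1.
Upper bound: 7 * 1 = 7

7


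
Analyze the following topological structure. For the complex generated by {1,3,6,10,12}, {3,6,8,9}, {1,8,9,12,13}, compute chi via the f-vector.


Enumerate all faces; f-vector: f_0=8, f_1=23, f_2=24, f_3=11, f_4=2.
chi = sum (-1)^k f_k = 0

0


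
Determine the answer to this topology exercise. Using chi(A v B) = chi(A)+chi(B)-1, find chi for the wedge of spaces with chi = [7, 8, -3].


chi(A v B) = chi(A) + chi(B) - 1 (one point identified).
For 3 spaces: chi = (sum chi_i) - (3 - 1).
sum = 12; chi = 12 - 2 = 10

10


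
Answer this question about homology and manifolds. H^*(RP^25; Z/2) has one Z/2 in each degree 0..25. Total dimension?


H^k(RP^25; Z/2) = Z/2 for each 0 <= k <= 25.
Total dimension = 25 + 1 = 26

26


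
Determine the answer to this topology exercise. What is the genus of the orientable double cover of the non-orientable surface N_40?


chi(N_40) = 2 - 40 = -38.
Double cover: chi(Sigma_g) = 2 * chi(N_40) = 2*(-38) = -76.
2 - 2g = -76, so g = (2 - (-76))/2 = 78/2 = 39

39


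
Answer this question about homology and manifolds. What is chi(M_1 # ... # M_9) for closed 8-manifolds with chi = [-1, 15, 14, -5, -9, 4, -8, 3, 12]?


For n-manifolds: chi(A#B) = chi(A) + chi(B) - chi(S^8).
chi(S^8) = 1 + (-1)^8 = 2.
chi(#) = (sum chi_i) - (9-1)*chi(S^8) = 25 - 8*2 = 9

9


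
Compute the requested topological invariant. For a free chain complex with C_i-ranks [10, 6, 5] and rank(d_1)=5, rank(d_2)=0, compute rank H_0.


rank H_k = rank(ker d_k) - rank(im d_{k+1}).
rank(ker d_0) = rank(C_0) - rank(d_0) = 10 - 0 = 10.
rank(im d_{0+1}) = 5.
rank H_0 = 10 - 5 = 5

5


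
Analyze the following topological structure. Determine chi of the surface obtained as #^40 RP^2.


For a non-orientable closed surface with k crosscaps: chi = 2 - k.
Here k = 40.
chi = 2 - 40 = -38

-38


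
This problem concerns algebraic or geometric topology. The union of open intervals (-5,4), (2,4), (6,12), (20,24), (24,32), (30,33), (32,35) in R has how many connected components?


Sort and merge overlapping open intervals.
Merged: (-5,4), (6,12), (20,24), (24,35).
Number of components = 4

4


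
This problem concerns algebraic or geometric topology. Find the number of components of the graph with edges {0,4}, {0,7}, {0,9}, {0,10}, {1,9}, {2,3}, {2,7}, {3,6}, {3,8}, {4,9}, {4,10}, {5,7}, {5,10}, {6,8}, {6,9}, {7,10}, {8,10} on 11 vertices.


Run DFS/union-find over 11 vertices.
V = 11, E = 17.
Number of components = 1

1


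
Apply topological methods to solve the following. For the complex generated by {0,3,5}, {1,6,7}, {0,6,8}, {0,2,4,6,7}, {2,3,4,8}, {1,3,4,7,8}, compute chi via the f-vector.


Enumerate all faces; f-vector: f_0=9, f_1=27, f_2=26, f_3=11, f_4=2.
chi = sum (-1)^k f_k = -1

-1


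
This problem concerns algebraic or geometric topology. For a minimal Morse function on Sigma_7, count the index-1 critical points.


A perfect Morse function has m_k = b_k.
For Sigma_7: b_0=1, b_1=2g=14, b_2=1.
Saddles m_1 = 2g = 14

14


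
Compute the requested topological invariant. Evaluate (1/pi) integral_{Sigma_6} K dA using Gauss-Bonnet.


Gauss-Bonnet: integral K dA = 2*pi*chi(M).
chi(Sigma_6) = 2 - 2*6 = -10.
(integral K dA)/pi = 2*chi = 2*(-10) = -20

-20


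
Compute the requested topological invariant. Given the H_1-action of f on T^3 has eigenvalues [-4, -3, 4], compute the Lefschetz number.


For a torus self-map: L(f) = det(I - A) where A acts on H_1.
L(f) = (1--4) * (1--3) * (1-4) = 5 * 4 * -3 = -60

-60


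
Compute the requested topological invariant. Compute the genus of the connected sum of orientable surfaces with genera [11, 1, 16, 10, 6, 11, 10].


Genus is additive under connected sum of orientable surfaces.
g = 11 + 1 + 16 + 10 + 6 + 11 + 10 = 65

65


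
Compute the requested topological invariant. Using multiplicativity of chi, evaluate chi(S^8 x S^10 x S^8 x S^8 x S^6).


chi is multiplicative: chi(X x Y) = chi(X) chi(Y).
Each even-dim sphere has chi = 2. There are 5 factors.
chi = 2^5 = 32

32


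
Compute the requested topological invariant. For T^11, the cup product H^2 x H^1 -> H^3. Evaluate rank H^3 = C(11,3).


Cup product: H^p x H^q -> H^{p+q}; here p+q = 2+1 = 3.
rank H^k(T^n) = C(n,k).
C(11,3) = 165

165


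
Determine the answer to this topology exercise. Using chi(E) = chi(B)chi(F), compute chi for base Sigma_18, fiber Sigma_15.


For a fiber bundle F -> E -> B (with CW structure): chi(E) = chi(B) * chi(F).
chi(Sigma_18) = -34, chi(Sigma_15) = -28.
chi(E) = (-34) * (-28) = 952

952


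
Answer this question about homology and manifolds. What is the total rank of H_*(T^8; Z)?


b_k(T^8) = C(8,k), so the sum over k is sum_k C(8,k) = 2^8.
Total = 2^8 = 256

256


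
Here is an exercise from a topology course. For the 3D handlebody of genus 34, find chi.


A genus-g handlebody deformation retracts to a wedge of g circles.
chi(vee_g S^1) = 1 - g.
chi(H_34) = 1 - 34 = -33

-33


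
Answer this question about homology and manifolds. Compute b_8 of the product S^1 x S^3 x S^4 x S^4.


Each S^d has Poincare polynomial 1 + t^d.
The product S^1 x S^3 x S^4 x S^4 has Poincare polynomial prod(1+t^d_i).
Expanding: b_0=1, b_1=1, b_3=1, b_4=3, b_5=2, b_7=2, b_8=3, b_9=1, b_11=1, b_12=1.
b_8 = 3

3


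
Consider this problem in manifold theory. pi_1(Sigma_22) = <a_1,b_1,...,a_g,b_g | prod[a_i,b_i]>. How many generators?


Standard presentation: pi_1(Sigma_g) = <a_1,b_1,...,a_g,b_g | [a_1,b_1]...[a_g,b_g] = 1>.
Number of generators = 2g = 2*22 = 44

44


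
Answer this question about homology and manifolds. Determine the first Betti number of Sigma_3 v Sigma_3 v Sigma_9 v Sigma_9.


For a wedge X v Y: reduced H_k(X v Y) = H_k(X) + H_k(Y).
Each Sigma_g contributes b_1 = 2g.
b_1 = 6 + 6 + 18 + 18 = 48

48


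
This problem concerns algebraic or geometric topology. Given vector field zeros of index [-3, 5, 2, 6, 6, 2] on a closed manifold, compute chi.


Poincare-Hopf: chi(M) = sum of indices of zeros.
chi = (-3) + (5) + (2) + (6) + (6) + (2) = 18

18


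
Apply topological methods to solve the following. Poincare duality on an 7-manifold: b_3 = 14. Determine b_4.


Poincare duality for closed orientable n-manifolds: b_k = b_{n-k}.
Here n = 7, so b_4 = b_3 = 14

14


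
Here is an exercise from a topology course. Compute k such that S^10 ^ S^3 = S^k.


S^m ^ S^n = S^{m+n}.
k = 10 + 3 = 13

13


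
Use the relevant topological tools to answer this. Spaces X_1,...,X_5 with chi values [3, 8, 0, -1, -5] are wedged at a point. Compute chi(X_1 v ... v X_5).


chi(A v B) = chi(A) + chi(B) - 1 (one point identified).
For 5 spaces: chi = (sum chi_i) - (5 - 1).
sum = 5; chi = 5 - 4 = 1

1


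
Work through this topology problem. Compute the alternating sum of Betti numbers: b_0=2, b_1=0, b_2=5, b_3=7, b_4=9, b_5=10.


chi = sum_k (-1)^k b_k.
= (2) + (0) + (5) + (-7) + (9) + (-10)
= -1

-1


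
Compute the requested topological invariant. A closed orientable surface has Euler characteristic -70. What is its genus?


chi = 2 - 2g for closed orientable surfaces.
-70 = 2 - 2g
2g = 2 - (-70) = 72
g = 36

36


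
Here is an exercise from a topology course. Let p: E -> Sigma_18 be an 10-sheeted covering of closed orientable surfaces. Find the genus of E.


For an n-sheeted cover: chi(E) = n * chi(B).
chi(Sigma_18) = 2 - 2*18 = -34.
chi(E) = 10 * (-34) = -340.
genus(E) = (2 - chi(E))/2 = (2 - (-340))/2 = 342/2 = 171

171


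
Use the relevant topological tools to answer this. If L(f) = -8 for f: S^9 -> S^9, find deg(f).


L(f) = 1 + (-1)^9 deg(f) on S^9.
-8 = 1 + (-1)^9 * deg(f)
(-1)^9 * deg(f) = -9
deg(f) = 9

9


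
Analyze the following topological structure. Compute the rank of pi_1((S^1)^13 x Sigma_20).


pi_1(A x B) = pi_1(A) x pi_1(B); rank of abelianization = b_1.
b_1(T^13) = 13, b_1(Sigma_20) = 2*20 = 40.
b_1(product) = 13 + 40 = 53

53


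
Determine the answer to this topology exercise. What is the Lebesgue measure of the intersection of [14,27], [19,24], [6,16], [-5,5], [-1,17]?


Intersection = [max(a_i), min(b_i)] = [19, 5].
Since 19 > 5, the intersection is empty.
Length = 0

0


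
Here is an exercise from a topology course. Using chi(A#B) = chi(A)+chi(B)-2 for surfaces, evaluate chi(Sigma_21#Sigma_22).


chi(Sigma_21) = 2 - 2*21 = -40
chi(Sigma_22) = 2 - 2*22 = -42
For surfaces: chi(A#B) = chi(A) + chi(B) - 2.
chi = -40 + -42 - 2 = -84

-84


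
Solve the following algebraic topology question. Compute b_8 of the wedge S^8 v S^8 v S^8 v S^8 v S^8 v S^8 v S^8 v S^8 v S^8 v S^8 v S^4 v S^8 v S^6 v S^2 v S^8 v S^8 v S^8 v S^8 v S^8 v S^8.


For a wedge of spheres, H_k (k>0) is free on one generator per sphere of dimension k.
Spheres of dimension 8: count = 17.
b_8 = 17

17


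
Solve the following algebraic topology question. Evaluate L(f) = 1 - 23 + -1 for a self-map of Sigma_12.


L(f) = tr(f_0*) - tr(f_1*) + tr(f_2*).
= 1 - (23) + (-1)
= -23

-23


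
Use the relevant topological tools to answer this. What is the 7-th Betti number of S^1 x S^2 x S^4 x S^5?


Each S^d has Poincare polynomial 1 + t^d.
The product S^1 x S^2 x S^4 x S^5 has Poincare polynomial prod(1+t^d_i).
Expanding: b_0=1, b_1=1, b_2=1, b_3=1, b_4=1, b_5=2, b_6=2, b_7=2, b_8=1, b_9=1, b_10=1, b_11=1, b_12=1.
b_7 = 2

2


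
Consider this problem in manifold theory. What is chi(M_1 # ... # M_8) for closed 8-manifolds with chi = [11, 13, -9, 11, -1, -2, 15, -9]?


For n-manifolds: chi(A#B) = chi(A) + chi(B) - chi(S^8).
chi(S^8) = 1 + (-1)^8 = 2.
chi(#) = (sum chi_i) - (8-1)*chi(S^8) = 29 - 7*2 = 15

15


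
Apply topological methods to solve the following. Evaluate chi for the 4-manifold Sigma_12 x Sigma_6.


chi(Sigma_12) = 2 - 2*12 = -22
chi(Sigma_6) = 2 - 2*6 = -10
chi(product) = (-22) * (-10) = 220

220


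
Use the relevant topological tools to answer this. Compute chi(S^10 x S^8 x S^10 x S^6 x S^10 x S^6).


chi is multiplicative: chi(X x Y) = chi(X) chi(Y).
Each even-dim sphere has chi = 2. There are 6 factors.
chi = 2^6 = 64

64


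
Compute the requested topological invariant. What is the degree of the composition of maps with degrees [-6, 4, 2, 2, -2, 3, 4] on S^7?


Degree is multiplicative: deg(composition) = product of degrees.
= (-6) * (4) * (2) * (2) * (-2) * (3) * (4) = 2304

2304


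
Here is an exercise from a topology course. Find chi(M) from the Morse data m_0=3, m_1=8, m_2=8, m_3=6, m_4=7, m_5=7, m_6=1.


Morse theory: chi(M) = sum_k (-1)^k m_k where m_k = #(index-k critical points).
= (3) + (-8) + (8) + (-6) + (7) + (-7) + (1) = -2

-2


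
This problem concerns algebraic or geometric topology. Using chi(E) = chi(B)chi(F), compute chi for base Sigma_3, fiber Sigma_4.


For a fiber bundle F -> E -> B (with CW structure): chi(E) = chi(B) * chi(F).
chi(Sigma_3) = -4, chi(Sigma_4) = -6.
chi(E) = (-4) * (-6) = 24

24


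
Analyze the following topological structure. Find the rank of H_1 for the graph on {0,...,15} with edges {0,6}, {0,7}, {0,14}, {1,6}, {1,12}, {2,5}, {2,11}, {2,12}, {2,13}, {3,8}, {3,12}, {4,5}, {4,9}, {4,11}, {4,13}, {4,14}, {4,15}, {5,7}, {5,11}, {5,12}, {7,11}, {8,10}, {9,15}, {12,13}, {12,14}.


b_1 = E - V + (number of components).
E = 25, V = 16, components = 1.
b_1 = 25 - 16 + 1 = 10

10


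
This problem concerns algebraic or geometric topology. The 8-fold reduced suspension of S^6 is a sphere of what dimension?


Each suspension raises dimension by 1: Sigma S^n = S^{n+1}.
Sigma^8 S^6 = S^{6+8} = S^14

14


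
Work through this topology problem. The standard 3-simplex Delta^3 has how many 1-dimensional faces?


Delta^3 has 3+1 vertices. A 1-face is a choice of 1+1 vertices.
f_1 = C(3+1, 1+1) = C(4,2) = 6

6


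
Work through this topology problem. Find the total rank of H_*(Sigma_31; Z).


For Sigma_31: b_0 = 1, b_1 = 2g = 62, b_2 = 1.
Total = 1 + 62 + 1 = 64

64


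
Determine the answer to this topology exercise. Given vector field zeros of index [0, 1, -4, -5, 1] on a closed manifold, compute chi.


Poincare-Hopf: chi(M) = sum of indices of zeros.
chi = (0) + (1) + (-4) + (-5) + (1) = -7

-7


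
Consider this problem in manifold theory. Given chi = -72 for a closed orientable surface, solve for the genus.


chi = 2 - 2g for closed orientable surfaces.
-72 = 2 - 2g
2g = 2 - (-72) = 74
g = 37

37


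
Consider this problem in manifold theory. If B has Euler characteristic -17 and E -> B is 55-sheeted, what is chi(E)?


For a finite covering: chi(E) = (number of sheets) * chi(B).
chi(E) = 55 * (-17) = -935

-935


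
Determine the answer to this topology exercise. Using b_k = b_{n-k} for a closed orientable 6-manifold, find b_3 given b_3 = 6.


Poincare duality for closed orientable n-manifolds: b_k = b_{n-k}.
Here n = 6, so b_3 = b_3 = 6

6


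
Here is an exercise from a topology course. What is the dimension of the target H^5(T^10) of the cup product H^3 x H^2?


Cup product: H^p x H^q -> H^{p+q}; here p+q = 3+2 = 5.
rank H^k(T^n) = C(n,k).
C(10,5) = 252

252


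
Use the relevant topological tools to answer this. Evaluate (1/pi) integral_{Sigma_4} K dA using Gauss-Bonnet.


Gauss-Bonnet: integral K dA = 2*pi*chi(M).
chi(Sigma_4) = 2 - 2*4 = -6.
(integral K dA)/pi = 2*chi = 2*(-6) = -12

-12


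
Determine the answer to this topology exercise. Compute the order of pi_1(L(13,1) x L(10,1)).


pi_1(X x Y) = pi_1(X) x pi_1(Y).
pi_1(L(13,1)) = Z/13, pi_1(L(10,1)) = Z/10.
|Z/13 x Z/10| = 13 * 10 = 130

130


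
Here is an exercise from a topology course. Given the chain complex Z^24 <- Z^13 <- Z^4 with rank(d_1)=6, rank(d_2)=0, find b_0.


rank H_k = rank(ker d_k) - rank(im d_{k+1}).
rank(ker d_0) = rank(C_0) - rank(d_0) = 24 - 0 = 24.
rank(im d_{0+1}) = 6.
rank H_0 = 24 - 6 = 18

18


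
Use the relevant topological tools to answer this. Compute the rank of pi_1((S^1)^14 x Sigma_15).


pi_1(A x B) = pi_1(A) x pi_1(B); rank of abelianization = b_1.
b_1(T^14) = 14, b_1(Sigma_15) = 2*15 = 30.
b_1(product) = 14 + 30 = 44

44


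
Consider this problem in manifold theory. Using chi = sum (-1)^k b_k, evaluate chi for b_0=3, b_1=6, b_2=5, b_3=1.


chi = sum_k (-1)^k b_k.
= (3) + (-6) + (5) + (-1)
= 1

1


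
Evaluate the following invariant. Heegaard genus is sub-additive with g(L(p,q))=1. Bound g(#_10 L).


Heegaard genus satisfies g(A#B) <= g(A) + g(B).
Each lens space has g = 1.
Upper bound: 10 * 1 = 10

10


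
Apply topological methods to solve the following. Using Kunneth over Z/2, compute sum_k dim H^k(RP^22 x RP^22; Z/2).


dim H^*(RP^n; Z/2) = n+1 (one Z/2 in each degree 0..n).
Total Betti number is multiplicative.
Total = (22+1) * (22+1) = 23 * 23 = 529

529


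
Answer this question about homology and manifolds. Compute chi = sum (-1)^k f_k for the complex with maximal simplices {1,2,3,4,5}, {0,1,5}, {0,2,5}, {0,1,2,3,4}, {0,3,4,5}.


Enumerate all faces; f-vector: f_0=6, f_1=15, f_2=20, f_3=10, f_4=2.
chi = sum (-1)^k f_k = 3

3


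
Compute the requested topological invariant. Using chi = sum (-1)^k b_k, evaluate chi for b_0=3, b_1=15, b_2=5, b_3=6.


chi = sum_k (-1)^k b_k.
= (3) + (-15) + (5) + (-6)
= -13

-13


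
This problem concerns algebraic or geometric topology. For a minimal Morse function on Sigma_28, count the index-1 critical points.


A perfect Morse function has m_k = b_k.
For Sigma_28: b_0=1, b_1=2g=56, b_2=1.
Saddles m_1 = 2g = 56

56


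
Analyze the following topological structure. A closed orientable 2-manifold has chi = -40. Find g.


chi = 2 - 2g for closed orientable surfaces.
-40 = 2 - 2g
2g = 2 - (-40) = 42
g = 21

21


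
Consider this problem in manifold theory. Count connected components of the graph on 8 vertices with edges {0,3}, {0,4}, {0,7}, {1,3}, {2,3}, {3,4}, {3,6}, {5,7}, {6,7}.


Run DFS/union-find over 8 vertices.
V = 8, E = 9.
Number of components = 1

1


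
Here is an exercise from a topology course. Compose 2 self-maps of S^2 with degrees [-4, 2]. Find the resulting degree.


Degree is multiplicative: deg(composition) = product of degrees.
= (-4) * (2) = -8

-8


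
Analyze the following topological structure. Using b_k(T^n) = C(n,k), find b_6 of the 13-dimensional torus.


By the Kunneth formula, b_k(T^n) = C(n,k).
b_6(T^13) = C(13,6).
C(13,6) = 13!/(6!*7!) = 1716

1716


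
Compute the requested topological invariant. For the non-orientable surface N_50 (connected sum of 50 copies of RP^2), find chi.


For a non-orientable closed surface with k crosscaps: chi = 2 - k.
Here k = 50.
chi = 2 - 50 = -48

-48


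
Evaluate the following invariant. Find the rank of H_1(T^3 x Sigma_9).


pi_1(A x B) = pi_1(A) x pi_1(B); rank of abelianization = b_1.
b_1(T^3) = 3, b_1(Sigma_9) = 2*9 = 18.
b_1(product) = 3 + 18 = 21

21


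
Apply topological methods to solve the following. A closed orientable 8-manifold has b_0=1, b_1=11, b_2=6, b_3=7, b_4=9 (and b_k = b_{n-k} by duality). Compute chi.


By Poincare duality b_k = b_{8-k}, so full Betti numbers: b_0=1, b_1=11, b_2=6, b_3=7, b_4=9, b_5=7, b_6=6, b_7=11, b_8=1.
chi = sum (-1)^k b_k = -13

-13


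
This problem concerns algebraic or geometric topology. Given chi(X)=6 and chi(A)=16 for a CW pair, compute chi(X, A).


Relative Euler characteristic: chi(X, A) = chi(X) - chi(A).
= 6 - (16) = -10

-10


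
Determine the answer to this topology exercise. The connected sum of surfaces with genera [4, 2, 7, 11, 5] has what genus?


Genus is additive under connected sum of orientable surfaces.
g = 4 + 2 + 7 + 11 + 5 = 29

29


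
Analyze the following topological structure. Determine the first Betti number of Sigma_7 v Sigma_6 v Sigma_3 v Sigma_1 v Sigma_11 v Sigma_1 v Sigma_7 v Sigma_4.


For a wedge X v Y: reduced H_k(X v Y) = H_k(X) + H_k(Y).
Each Sigma_g contributes b_1 = 2g.
b_1 = 14 + 12 + 6 + 2 + 22 + 2 + 14 + 8 = 80

80


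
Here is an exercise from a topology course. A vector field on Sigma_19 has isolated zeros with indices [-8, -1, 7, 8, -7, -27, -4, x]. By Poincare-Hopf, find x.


Poincare-Hopf: sum of indices = chi(M).
chi(Sigma_19) = 2 - 2*19 = -36.
Sum of known indices = -32.
x = chi - (sum known) = -36 - (-32) = -4

-4


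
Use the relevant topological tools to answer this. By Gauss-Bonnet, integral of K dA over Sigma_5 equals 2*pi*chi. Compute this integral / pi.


Gauss-Bonnet: integral K dA = 2*pi*chi(M).
chi(Sigma_5) = 2 - 2*5 = -8.
(integral K dA)/pi = 2*chi = 2*(-8) = -16

-16


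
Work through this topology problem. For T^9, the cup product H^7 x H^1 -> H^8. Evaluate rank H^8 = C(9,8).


Cup product: H^p x H^q -> H^{p+q}; here p+q = 7+1 = 8.
rank H^k(T^n) = C(n,k).
C(9,8) = 9

9


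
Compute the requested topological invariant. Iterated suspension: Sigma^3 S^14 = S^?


Each suspension raises dimension by 1: Sigma S^n = S^{n+1}.
Sigma^3 S^14 = S^{14+3} = S^17

17


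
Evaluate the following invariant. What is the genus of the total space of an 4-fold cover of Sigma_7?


For an n-sheeted cover: chi(E) = n * chi(B).
chi(Sigma_7) = 2 - 2*7 = -12.
chi(E) = 4 * (-12) = -48.
genus(E) = (2 - chi(E))/2 = (2 - (-48))/2 = 50/2 = 25

25


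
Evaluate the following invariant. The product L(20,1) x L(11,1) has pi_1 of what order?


pi_1(X x Y) = pi_1(X) x pi_1(Y).
pi_1(L(20,1)) = Z/20, pi_1(L(11,1)) = Z/11.
|Z/20 x Z/11| = 20 * 11 = 220

220


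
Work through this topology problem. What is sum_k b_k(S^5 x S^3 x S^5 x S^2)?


Total Betti number is multiplicative under products.
Each S^d (d>=1) has total Betti number 2.
There are 4 sphere factors.
Total = 2^4 = 16

16


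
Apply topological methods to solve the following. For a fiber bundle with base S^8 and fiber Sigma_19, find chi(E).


chi(S^8) = 2 (n even), chi(Sigma_19) = 2 - 2*19 = -36.
chi(E) = 2 * (-36) = -72

-72


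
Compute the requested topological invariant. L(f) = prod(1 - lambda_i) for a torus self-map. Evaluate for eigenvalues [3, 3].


For a torus self-map: L(f) = det(I - A) where A acts on H_1.
L(f) = (1-3) * (1-3) = -2 * -2 = 4

4


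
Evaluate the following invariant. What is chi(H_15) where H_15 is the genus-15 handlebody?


A genus-g handlebody deformation retracts to a wedge of g circles.
chi(vee_g S^1) = 1 - g.
chi(H_15) = 1 - 15 = -14

-14


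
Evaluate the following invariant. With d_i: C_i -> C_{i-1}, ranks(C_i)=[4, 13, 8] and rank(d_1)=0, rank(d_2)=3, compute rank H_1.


rank H_k = rank(ker d_k) - rank(im d_{k+1}).
rank(ker d_1) = rank(C_1) - rank(d_1) = 13 - 0 = 13.
rank(im d_{1+1}) = 3.
rank H_1 = 13 - 3 = 10

10


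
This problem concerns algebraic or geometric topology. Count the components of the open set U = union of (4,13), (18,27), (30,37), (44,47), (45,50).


Sort and merge overlapping open intervals.
Merged: (4,13), (18,27), (30,37), (44,50).
Number of components = 4

4


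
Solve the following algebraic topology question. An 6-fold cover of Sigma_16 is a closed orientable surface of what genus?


For an n-sheeted cover: chi(E) = n * chi(B).
chi(Sigma_16) = 2 - 2*16 = -30.
chi(E) = 6 * (-30) = -180.
genus(E) = (2 - chi(E))/2 = (2 - (-180))/2 = 182/2 = 91

91


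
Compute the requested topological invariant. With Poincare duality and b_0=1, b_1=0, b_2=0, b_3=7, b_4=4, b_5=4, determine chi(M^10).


By Poincare duality b_k = b_{10-k}, so full Betti numbers: b_0=1, b_1=0, b_2=0, b_3=7, b_4=4, b_5=4, b_6=4, b_7=7, b_8=0, b_9=0, b_10=1.
chi = sum (-1)^k b_k = -8

-8


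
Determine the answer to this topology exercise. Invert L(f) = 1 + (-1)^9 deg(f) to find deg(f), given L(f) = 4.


L(f) = 1 + (-1)^9 deg(f) on S^9.
4 = 1 + (-1)^9 * deg(f)
(-1)^9 * deg(f) = 3
deg(f) = -3

-3


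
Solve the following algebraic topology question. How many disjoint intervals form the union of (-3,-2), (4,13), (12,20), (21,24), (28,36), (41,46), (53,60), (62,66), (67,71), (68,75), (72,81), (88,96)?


Sort and merge overlapping open intervals.
Merged: (-3,-2), (4,20), (21,24), (28,36), (41,46), (53,60), (62,66), (67,81), (88,96).
Number of components = 9

9


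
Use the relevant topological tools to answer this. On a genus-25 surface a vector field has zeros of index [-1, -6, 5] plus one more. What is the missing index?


Poincare-Hopf: sum of indices = chi(M).
chi(Sigma_25) = 2 - 2*25 = -48.
Sum of known indices = -2.
x = chi - (sum known) = -48 - (-2) = -46

-46


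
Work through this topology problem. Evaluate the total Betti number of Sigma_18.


For Sigma_18: b_0 = 1, b_1 = 2g = 36, b_2 = 1.
Total = 1 + 36 + 1 = 38

38


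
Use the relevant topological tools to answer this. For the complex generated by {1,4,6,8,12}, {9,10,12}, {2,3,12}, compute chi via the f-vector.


Enumerate all faces; f-vector: f_0=9, f_1=16, f_2=12, f_3=5, f_4=1.
chi = sum (-1)^k f_k = 1

1


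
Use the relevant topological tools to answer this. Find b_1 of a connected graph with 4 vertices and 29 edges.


For a connected graph: rank(pi_1) = b_1 = E - V + 1 = 1 - chi.
chi = V - E = 4 - 29 = -25.
rank = 1 - (-25) = 29 - 4 + 1 = 26

26


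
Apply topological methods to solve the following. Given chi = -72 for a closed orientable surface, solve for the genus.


chi = 2 - 2g for closed orientable surfaces.
-72 = 2 - 2g
2g = 2 - (-72) = 74
g = 37

37


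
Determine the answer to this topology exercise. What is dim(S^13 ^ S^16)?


S^m ^ S^n = S^{m+n}.
k = 13 + 16 = 29

29


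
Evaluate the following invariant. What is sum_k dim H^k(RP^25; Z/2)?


H^k(RP^25; Z/2) = Z/2 for each 0 <= k <= 25.
Total dimension = 25 + 1 = 26

26


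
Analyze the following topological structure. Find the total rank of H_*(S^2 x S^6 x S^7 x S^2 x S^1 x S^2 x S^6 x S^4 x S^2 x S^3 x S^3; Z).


Total Betti number is multiplicative under products.
Each S^d (d>=1) has total Betti number 2.
There are 11 sphere factors.
Total = 2^11 = 2048

2048


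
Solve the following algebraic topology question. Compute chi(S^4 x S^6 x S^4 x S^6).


chi is multiplicative: chi(X x Y) = chi(X) chi(Y).
Each even-dim sphere has chi = 2. There are 4 factors.
chi = 2^4 = 16

16


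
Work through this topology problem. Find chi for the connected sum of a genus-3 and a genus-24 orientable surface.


chi(Sigma_3) = 2 - 2*3 = -4
chi(Sigma_24) = 2 - 2*24 = -46
For surfaces: chi(A#B) = chi(A) + chi(B) - 2.
chi = -4 + -46 - 2 = -52

-52


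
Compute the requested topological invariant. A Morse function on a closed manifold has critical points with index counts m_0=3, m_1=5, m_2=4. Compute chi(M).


Morse theory: chi(M) = sum_k (-1)^k m_k where m_k = #(index-k critical points).
= (3) + (-5) + (4) = 2

2


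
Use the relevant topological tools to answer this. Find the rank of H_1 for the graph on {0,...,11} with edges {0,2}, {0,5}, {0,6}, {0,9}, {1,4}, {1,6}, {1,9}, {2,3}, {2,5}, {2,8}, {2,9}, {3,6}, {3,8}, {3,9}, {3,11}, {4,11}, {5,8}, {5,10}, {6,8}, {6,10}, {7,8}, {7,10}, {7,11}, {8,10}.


b_1 = E - V + (number of components).
E = 24, V = 12, components = 1.
b_1 = 24 - 12 + 1 = 13

13


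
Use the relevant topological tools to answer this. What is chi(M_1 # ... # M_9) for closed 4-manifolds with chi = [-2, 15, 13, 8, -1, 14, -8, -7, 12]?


For n-manifolds: chi(A#B) = chi(A) + chi(B) - chi(S^4).
chi(S^4) = 1 + (-1)^4 = 2.
chi(#) = (sum chi_i) - (9-1)*chi(S^4) = 44 - 8*2 = 28

28


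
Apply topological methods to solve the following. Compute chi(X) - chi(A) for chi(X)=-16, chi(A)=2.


Relative Euler characteristic: chi(X, A) = chi(X) - chi(A).
= -16 - (2) = -18

-18


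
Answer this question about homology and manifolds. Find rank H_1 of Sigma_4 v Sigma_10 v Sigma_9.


For a wedge X v Y: reduced H_k(X v Y) = H_k(X) + H_k(Y).
Each Sigma_g contributes b_1 = 2g.
b_1 = 8 + 20 + 18 = 46

46


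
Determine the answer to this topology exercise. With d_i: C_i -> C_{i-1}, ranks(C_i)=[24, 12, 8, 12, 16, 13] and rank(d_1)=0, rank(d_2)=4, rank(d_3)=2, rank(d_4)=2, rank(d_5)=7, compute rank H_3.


rank H_k = rank(ker d_k) - rank(im d_{k+1}).
rank(ker d_3) = rank(C_3) - rank(d_3) = 12 - 2 = 10.
rank(im d_{3+1}) = 2.
rank H_3 = 10 - 2 = 8

8


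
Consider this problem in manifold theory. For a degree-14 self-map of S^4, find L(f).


On S^4: L(f) = tr(f_0*) + (-1)^4 tr(f_4*) = 1 + (-1)^4 * deg(f).
L(f) = 1 + (-1)^4 * 14 = 1 + 14 = 15

15


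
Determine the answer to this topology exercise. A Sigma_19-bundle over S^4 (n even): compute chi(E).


chi(S^4) = 2 (n even), chi(Sigma_19) = 2 - 2*19 = -36.
chi(E) = 2 * (-36) = -72

-72


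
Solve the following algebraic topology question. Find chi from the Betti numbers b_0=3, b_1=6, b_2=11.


chi = sum_k (-1)^k b_k.
= (3) + (-6) + (11)
= 8

8


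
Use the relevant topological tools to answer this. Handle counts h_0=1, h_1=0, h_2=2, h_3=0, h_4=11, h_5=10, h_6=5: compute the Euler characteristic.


Handles of index k contribute (-1)^k to chi (same as CW cells).
chi = (1) + (0) + (2) + (0) + (11) + (-10) + (5) = 9

9


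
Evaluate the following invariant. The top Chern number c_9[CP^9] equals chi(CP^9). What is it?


For any closed oriented manifold, <e(TM),[M]> = chi(M).
chi(CP^9) = 9+1 = 10

10


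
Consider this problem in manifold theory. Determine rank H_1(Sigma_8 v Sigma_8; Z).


For a wedge: H_1(A v B) = H_1(A) + H_1(B).
b_1(Sigma_8) = 16, b_1(Sigma_8) = 16.
b_1 = 16 + 16 = 32

32


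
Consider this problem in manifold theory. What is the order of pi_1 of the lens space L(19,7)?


pi_1(L(p,q)) = Z/pZ for any q coprime to p.
|pi_1(L(19,7))| = 19

19
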